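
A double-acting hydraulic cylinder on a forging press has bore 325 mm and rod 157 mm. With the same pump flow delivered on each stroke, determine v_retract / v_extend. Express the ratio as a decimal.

Cap-side area A_cap = π/4 × (325 mm)² = 82960 mm^2
Rod-side annular area A_ann = π/4 × (325² − 157²) = 63600 mm^2
For equal Q, v ∝ 1/A, so v_ret/v_ext = A_cap/A_ann.

v_ret/v_ext ≈ 1.30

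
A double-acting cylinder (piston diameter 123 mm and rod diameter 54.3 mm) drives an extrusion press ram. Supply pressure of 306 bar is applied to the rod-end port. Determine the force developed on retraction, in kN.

Rod-side annular area A_ann = π/4 × (123² − 54.3²) = 9567 mm^2
On retraction the pressure acts on the annular area (bore minus rod).
F = P × A_ann

F ≈ 293 kN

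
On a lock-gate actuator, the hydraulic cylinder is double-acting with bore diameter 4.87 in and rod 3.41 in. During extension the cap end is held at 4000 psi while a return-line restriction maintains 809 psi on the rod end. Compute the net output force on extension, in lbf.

F ≈ 66800 lbf

Cap-side area A_cap = π/4 × (4.87 in)² = 18.63 in^2
Rod-side annular area A_ann = π/4 × (4.87² − 3.41²) = 9.495 in^2
Net thrust = P_cap·A_cap − P_rod·A_ann = 74510 lbf − 7681 lbf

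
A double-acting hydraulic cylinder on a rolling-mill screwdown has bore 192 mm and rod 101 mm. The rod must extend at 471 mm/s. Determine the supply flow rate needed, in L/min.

Q ≈ 818 L/min

Cap-side area A_cap = π/4 × (192 mm)² = 28950 mm^2
Q = A × v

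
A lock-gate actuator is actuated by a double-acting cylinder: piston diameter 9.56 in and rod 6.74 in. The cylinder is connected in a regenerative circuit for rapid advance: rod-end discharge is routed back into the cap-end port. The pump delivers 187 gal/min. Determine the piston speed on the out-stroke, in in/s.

In regeneration the rod-end outflow joins the pump flow into the cap end, so the net volume the pump must supply per unit advance equals the rod cross-section area.
Rod cross-section A_rod = π/4 × (6.74 in)² = 35.68 in^2
v = Q_pump / A_rod

v ≈ 20.2 in/s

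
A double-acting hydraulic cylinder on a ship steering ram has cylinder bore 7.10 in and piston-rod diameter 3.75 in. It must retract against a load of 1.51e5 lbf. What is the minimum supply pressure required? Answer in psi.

Rod-side annular area A_ann = π/4 × (7.10² − 3.75²) = 28.55 in^2
Retraction: pressure acts on the annular area.
P = F / A = 1.51e5 lbf / A

P ≈ 5290 psi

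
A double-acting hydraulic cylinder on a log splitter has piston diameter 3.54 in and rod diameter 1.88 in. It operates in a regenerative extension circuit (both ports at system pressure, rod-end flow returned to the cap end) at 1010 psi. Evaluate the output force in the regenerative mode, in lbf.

With equal pressure on both faces, forces on the annular region cancel; the net push is pressure × rod cross-section.
Rod cross-section A_rod = π/4 × (1.88 in)² = 2.776 in^2
F = P × A_rod

F ≈ 2800 lbf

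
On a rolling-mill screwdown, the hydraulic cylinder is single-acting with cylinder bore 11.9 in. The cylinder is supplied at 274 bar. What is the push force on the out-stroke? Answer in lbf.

F ≈ 4.42e5 lbf

Cap-side area A_cap = π/4 × (11.9 in)² = 111.2 in^2
F = P × A_cap = 274 bar × A_cap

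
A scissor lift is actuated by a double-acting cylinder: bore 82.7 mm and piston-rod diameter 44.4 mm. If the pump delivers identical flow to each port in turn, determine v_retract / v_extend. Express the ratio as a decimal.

Cap-side area A_cap = π/4 × (82.7 mm)² = 5372 mm^2
Rod-side annular area A_ann = π/4 × (82.7² − 44.4²) = 3823 mm^2
For equal Q, v ∝ 1/A, so v_ret/v_ext = A_cap/A_ann.

v_ret/v_ext ≈ 1.40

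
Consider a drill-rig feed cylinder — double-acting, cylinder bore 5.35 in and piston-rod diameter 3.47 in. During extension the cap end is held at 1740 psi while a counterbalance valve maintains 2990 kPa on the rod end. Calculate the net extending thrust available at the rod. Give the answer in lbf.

Cap-side area A_cap = π/4 × (5.35 in)² = 22.48 in^2
Rod-side annular area A_ann = π/4 × (5.35² − 3.47²) = 13.02 in^2
Net thrust = P_cap·A_cap − P_rod·A_ann = 39120 lbf − 5648 lbf

F ≈ 33500 lbf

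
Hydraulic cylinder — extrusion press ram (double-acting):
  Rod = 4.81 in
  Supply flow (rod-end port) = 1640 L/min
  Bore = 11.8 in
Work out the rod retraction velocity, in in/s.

v ≈ 18.3 in/s

Rod-side annular area A_ann = π/4 × (11.8² − 4.81²) = 91.19 in^2
Flow into the rod-end port fills the annular volume.
v = Q / A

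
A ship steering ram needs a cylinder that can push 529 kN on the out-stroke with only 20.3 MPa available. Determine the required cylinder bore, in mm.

Extension force acts on the full piston face: F = P × (π/4)D².
D = √(4F / (πP)) = √(4 × 529 kN / (π × 20.3 MPa))

D ≈ 182 mm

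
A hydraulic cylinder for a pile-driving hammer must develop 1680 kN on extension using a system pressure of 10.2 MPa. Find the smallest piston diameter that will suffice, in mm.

D ≈ 458 mm

Extension force acts on the full piston face: F = P × (π/4)D².
D = √(4F / (πP)) = √(4 × 1680 kN / (π × 10.2 MPa))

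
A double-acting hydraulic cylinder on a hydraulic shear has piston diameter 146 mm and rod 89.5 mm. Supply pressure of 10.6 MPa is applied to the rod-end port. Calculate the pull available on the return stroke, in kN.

Rod-side annular area A_ann = π/4 × (146² − 89.5²) = 10450 mm^2
On retraction the pressure acts on the annular area (bore minus rod).
F = P × A_ann

F ≈ 111 kN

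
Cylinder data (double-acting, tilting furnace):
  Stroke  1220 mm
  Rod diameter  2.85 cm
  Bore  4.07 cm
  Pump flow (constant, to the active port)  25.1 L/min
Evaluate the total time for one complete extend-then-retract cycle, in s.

Cap-side area A_cap = π/4 × (4.07 cm)² = 13.01 cm^2
Rod-side annular area A_ann = π/4 × (4.07² − 2.85²) = 6.631 cm^2
t_ext = A_cap·L/Q = 3.794 s
t_ret = A_ann·L/Q = 1.934 s
t_cycle = t_ext + t_ret

t ≈ 5.73 s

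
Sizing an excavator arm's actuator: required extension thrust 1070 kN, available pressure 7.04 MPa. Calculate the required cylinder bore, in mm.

Extension force acts on the full piston face: F = P × (π/4)D².
D = √(4F / (πP)) = √(4 × 1070 kN / (π × 7.04 MPa))

D ≈ 440 mm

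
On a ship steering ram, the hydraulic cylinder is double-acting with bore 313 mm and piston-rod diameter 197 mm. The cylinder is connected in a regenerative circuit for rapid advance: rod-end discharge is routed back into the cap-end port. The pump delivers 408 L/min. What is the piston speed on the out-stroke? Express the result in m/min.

In regeneration the rod-end outflow joins the pump flow into the cap end, so the net volume the pump must supply per unit advance equals the rod cross-section area.
Rod cross-section A_rod = π/4 × (197 mm)² = 30480 mm^2
v = Q_pump / A_rod

v ≈ 13.4 m/min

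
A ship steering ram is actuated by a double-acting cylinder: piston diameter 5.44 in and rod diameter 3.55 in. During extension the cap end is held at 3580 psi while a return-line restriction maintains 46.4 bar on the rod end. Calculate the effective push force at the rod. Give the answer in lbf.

F ≈ 74200 lbf

Cap-side area A_cap = π/4 × (5.44 in)² = 23.24 in^2
Rod-side annular area A_ann = π/4 × (5.44² − 3.55²) = 13.34 in^2
Net thrust = P_cap·A_cap − P_rod·A_ann = 83210 lbf − 8981 lbf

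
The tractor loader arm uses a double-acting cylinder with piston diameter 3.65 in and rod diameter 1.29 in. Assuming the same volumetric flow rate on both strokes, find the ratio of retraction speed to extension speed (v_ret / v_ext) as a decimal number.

v_ret/v_ext ≈ 1.14

Cap-side area A_cap = π/4 × (3.65 in)² = 10.46 in^2
Rod-side annular area A_ann = π/4 × (3.65² − 1.29²) = 9.156 in^2
For equal Q, v ∝ 1/A, so v_ret/v_ext = A_cap/A_ann.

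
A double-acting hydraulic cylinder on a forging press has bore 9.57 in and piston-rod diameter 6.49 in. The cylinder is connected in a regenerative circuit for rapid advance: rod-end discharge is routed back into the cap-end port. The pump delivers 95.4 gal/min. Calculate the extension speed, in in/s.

In regeneration the rod-end outflow joins the pump flow into the cap end, so the net volume the pump must supply per unit advance equals the rod cross-section area.
Rod cross-section A_rod = π/4 × (6.49 in)² = 33.08 in^2
v = Q_pump / A_rod

v ≈ 11.1 in/s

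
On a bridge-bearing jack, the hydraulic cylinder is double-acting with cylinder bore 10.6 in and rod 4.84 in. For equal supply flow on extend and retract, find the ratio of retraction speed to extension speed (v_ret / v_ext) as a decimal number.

Cap-side area A_cap = π/4 × (10.6 in)² = 88.25 in^2
Rod-side annular area A_ann = π/4 × (10.6² − 4.84²) = 69.85 in^2
For equal Q, v ∝ 1/A, so v_ret/v_ext = A_cap/A_ann.

v_ret/v_ext ≈ 1.26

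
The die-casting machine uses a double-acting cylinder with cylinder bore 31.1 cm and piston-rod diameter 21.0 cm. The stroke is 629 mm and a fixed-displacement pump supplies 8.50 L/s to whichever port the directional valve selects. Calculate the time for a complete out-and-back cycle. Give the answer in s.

t ≈ 8.68 s

Cap-side area A_cap = π/4 × (31.1 cm)² = 759.6 cm^2
Rod-side annular area A_ann = π/4 × (31.1² − 21.0²) = 413.3 cm^2
t_ext = A_cap·L/Q = 5.621 s
t_ret = A_ann·L/Q = 3.058 s
t_cycle = t_ext + t_ret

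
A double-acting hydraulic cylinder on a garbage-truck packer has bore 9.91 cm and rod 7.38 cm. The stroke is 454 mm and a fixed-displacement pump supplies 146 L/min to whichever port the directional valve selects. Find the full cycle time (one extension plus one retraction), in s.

Cap-side area A_cap = π/4 × (9.91 cm)² = 77.13 cm^2
Rod-side annular area A_ann = π/4 × (9.91² − 7.38²) = 34.36 cm^2
t_ext = A_cap·L/Q = 1.439 s
t_ret = A_ann·L/Q = 0.6410 s
t_cycle = t_ext + t_ret

t ≈ 2.08 s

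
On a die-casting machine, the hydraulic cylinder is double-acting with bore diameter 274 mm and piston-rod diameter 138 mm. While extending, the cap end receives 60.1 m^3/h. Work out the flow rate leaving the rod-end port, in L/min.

Cap-side area A_cap = π/4 × (274 mm)² = 58960 mm^2
Rod-side annular area A_ann = π/4 × (274² − 138²) = 44010 mm^2
Piston speed v = Q_in/A_cap; rod-end outflow Q_out = v × A_ann = Q_in × A_ann/A_cap.

Q_out ≈ 748 L/min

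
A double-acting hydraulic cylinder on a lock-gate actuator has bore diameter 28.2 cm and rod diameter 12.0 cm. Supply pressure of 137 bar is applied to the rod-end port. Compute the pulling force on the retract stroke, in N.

F ≈ 7.01e5 N

Rod-side annular area A_ann = π/4 × (28.2² − 12.0²) = 511.5 cm^2
On retraction the pressure acts on the annular area (bore minus rod).
F = P × A_ann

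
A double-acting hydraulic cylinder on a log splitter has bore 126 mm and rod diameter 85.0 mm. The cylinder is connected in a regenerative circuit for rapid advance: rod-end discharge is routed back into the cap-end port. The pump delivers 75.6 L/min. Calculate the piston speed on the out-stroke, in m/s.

In regeneration the rod-end outflow joins the pump flow into the cap end, so the net volume the pump must supply per unit advance equals the rod cross-section area.
Rod cross-section A_rod = π/4 × (85.0 mm)² = 5675 mm^2
v = Q_pump / A_rod

v ≈ 0.222 m/s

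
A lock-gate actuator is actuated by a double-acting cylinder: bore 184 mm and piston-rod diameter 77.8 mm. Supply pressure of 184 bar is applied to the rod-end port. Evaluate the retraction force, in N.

Rod-side annular area A_ann = π/4 × (184² − 77.8²) = 21840 mm^2
On retraction the pressure acts on the annular area (bore minus rod).
F = P × A_ann

F ≈ 4.02e5 N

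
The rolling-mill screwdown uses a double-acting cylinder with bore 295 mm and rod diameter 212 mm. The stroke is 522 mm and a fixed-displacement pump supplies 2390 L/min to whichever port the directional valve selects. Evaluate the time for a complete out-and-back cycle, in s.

Cap-side area A_cap = π/4 × (295 mm)² = 68350 mm^2
Rod-side annular area A_ann = π/4 × (295² − 212²) = 33050 mm^2
t_ext = A_cap·L/Q = 0.8957 s
t_ret = A_ann·L/Q = 0.4331 s
t_cycle = t_ext + t_ret

t ≈ 1.33 s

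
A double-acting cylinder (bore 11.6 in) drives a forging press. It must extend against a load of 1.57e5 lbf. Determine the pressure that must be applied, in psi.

Cap-side area A_cap = π/4 × (11.6 in)² = 105.7 in^2
P = F / A = 1.57e5 lbf / A

P ≈ 1490 psi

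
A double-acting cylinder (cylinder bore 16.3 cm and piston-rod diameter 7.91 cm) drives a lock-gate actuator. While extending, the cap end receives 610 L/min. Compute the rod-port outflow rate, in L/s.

Cap-side area A_cap = π/4 × (16.3 cm)² = 208.7 cm^2
Rod-side annular area A_ann = π/4 × (16.3² − 7.91²) = 159.5 cm^2
Piston speed v = Q_in/A_cap; rod-end outflow Q_out = v × A_ann = Q_in × A_ann/A_cap.

Q_out ≈ 7.77 L/s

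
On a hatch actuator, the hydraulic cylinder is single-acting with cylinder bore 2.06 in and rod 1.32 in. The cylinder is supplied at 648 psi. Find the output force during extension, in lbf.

Cap-side area A_cap = π/4 × (2.06 in)² = 3.333 in^2
F = P × A_cap = 648 psi × A_cap

F ≈ 2160 lbf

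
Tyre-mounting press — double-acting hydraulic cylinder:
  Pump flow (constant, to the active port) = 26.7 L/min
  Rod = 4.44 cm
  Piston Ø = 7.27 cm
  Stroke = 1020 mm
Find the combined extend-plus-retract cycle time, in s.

Cap-side area A_cap = π/4 × (7.27 cm)² = 41.51 cm^2
Rod-side annular area A_ann = π/4 × (7.27² − 4.44²) = 26.03 cm^2
t_ext = A_cap·L/Q = 9.515 s
t_ret = A_ann·L/Q = 5.966 s
t_cycle = t_ext + t_ret

t ≈ 15.5 s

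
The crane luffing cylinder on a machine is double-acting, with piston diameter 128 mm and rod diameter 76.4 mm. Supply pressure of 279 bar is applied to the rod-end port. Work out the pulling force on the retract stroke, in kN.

Rod-side annular area A_ann = π/4 × (128² − 76.4²) = 8284 mm^2
On retraction the pressure acts on the annular area (bore minus rod).
F = P × A_ann

F ≈ 231 kN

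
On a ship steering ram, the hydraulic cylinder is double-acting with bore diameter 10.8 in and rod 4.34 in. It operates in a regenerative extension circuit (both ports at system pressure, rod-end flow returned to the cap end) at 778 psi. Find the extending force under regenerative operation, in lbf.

F ≈ 11500 lbf

With equal pressure on both faces, forces on the annular region cancel; the net push is pressure × rod cross-section.
Rod cross-section A_rod = π/4 × (4.34 in)² = 14.79 in^2
F = P × A_rod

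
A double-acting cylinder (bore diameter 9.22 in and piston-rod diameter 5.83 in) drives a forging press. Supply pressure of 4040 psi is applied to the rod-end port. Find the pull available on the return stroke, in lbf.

Rod-side annular area A_ann = π/4 × (9.22² − 5.83²) = 40.07 in^2
On retraction the pressure acts on the annular area (bore minus rod).
F = P × A_ann

F ≈ 1.62e5 lbf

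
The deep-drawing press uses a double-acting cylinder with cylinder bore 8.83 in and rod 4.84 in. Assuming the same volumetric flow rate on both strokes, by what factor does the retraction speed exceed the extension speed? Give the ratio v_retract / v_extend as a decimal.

Cap-side area A_cap = π/4 × (8.83 in)² = 61.24 in^2
Rod-side annular area A_ann = π/4 × (8.83² − 4.84²) = 42.84 in^2
For equal Q, v ∝ 1/A, so v_ret/v_ext = A_cap/A_ann.

v_ret/v_ext ≈ 1.43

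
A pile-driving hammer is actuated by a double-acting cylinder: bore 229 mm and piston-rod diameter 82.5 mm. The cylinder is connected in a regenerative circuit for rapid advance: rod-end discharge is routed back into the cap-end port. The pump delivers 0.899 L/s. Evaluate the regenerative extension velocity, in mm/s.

In regeneration the rod-end outflow joins the pump flow into the cap end, so the net volume the pump must supply per unit advance equals the rod cross-section area.
Rod cross-section A_rod = π/4 × (82.5 mm)² = 5346 mm^2
v = Q_pump / A_rod

v ≈ 168 mm/s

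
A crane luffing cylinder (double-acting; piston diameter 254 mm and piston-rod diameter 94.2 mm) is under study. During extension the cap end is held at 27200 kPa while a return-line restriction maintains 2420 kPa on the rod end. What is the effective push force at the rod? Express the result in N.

F ≈ 1.27e6 N

Cap-side area A_cap = π/4 × (254 mm)² = 50670 mm^2
Rod-side annular area A_ann = π/4 × (254² − 94.2²) = 43700 mm^2
Net thrust = P_cap·A_cap − P_rod·A_ann = 1.378e6 N − 1.058e5 N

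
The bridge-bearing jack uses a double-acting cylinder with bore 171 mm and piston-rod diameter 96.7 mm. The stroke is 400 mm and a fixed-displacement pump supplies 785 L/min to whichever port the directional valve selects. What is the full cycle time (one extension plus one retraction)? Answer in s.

t ≈ 1.18 s

Cap-side area A_cap = π/4 × (171 mm)² = 22970 mm^2
Rod-side annular area A_ann = π/4 × (171² − 96.7²) = 15620 mm^2
t_ext = A_cap·L/Q = 0.7021 s
t_ret = A_ann·L/Q = 0.4776 s
t_cycle = t_ext + t_ret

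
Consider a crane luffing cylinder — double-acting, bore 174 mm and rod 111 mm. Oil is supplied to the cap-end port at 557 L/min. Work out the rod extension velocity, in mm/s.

Cap-side area A_cap = π/4 × (174 mm)² = 23780 mm^2
v = Q / A

v ≈ 390 mm/s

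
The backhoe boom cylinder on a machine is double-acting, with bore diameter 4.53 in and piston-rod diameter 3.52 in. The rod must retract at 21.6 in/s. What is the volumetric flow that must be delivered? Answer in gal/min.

Q ≈ 35.8 gal/min

Rod-side annular area A_ann = π/4 × (4.53² − 3.52²) = 6.386 in^2
Q = A × v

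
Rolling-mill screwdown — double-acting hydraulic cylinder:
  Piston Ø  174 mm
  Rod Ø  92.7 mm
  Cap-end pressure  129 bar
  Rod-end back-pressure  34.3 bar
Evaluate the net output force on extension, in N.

Cap-side area A_cap = π/4 × (174 mm)² = 23780 mm^2
Rod-side annular area A_ann = π/4 × (174² − 92.7²) = 17030 mm^2
Net thrust = P_cap·A_cap − P_rod·A_ann = 3.067e5 N − 58410 N

F ≈ 2.48e5 N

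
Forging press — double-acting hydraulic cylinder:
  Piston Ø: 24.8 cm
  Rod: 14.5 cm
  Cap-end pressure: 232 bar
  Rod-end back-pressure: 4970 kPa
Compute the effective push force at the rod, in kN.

Cap-side area A_cap = π/4 × (24.8 cm)² = 483.1 cm^2
Rod-side annular area A_ann = π/4 × (24.8² − 14.5²) = 317.9 cm^2
Net thrust = P_cap·A_cap − P_rod·A_ann = 1121 kN − 158.0 kN

F ≈ 963 kN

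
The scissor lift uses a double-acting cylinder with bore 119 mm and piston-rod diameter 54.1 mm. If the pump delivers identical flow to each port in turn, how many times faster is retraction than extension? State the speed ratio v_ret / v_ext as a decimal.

v_ret/v_ext ≈ 1.26

Cap-side area A_cap = π/4 × (119 mm)² = 11120 mm^2
Rod-side annular area A_ann = π/4 × (119² − 54.1²) = 8823 mm^2
For equal Q, v ∝ 1/A, so v_ret/v_ext = A_cap/A_ann.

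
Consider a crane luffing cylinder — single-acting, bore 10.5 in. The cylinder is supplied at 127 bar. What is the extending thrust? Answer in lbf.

Cap-side area A_cap = π/4 × (10.5 in)² = 86.59 in^2
F = P × A_cap = 127 bar × A_cap

F ≈ 1.59e5 lbf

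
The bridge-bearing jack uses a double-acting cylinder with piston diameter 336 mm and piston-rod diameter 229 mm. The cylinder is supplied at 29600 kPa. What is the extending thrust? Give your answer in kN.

F ≈ 2620 kN

Cap-side area A_cap = π/4 × (336 mm)² = 88670 mm^2
F = P × A_cap = 29600 kPa × A_cap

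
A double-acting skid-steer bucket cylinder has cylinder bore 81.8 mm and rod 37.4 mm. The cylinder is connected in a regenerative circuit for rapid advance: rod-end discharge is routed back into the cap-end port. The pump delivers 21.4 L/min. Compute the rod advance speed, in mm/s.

v ≈ 325 mm/s

In regeneration the rod-end outflow joins the pump flow into the cap end, so the net volume the pump must supply per unit advance equals the rod cross-section area.
Rod cross-section A_rod = π/4 × (37.4 mm)² = 1099 mm^2
v = Q_pump / A_rod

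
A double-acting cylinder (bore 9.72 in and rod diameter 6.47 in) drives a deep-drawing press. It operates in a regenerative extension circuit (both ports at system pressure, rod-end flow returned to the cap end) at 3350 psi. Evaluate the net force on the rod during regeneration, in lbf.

F ≈ 1.10e5 lbf

With equal pressure on both faces, forces on the annular region cancel; the net push is pressure × rod cross-section.
Rod cross-section A_rod = π/4 × (6.47 in)² = 32.88 in^2
F = P × A_rod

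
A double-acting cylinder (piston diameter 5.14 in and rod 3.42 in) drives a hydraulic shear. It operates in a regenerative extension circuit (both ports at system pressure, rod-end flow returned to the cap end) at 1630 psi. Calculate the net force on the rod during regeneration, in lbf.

With equal pressure on both faces, forces on the annular region cancel; the net push is pressure × rod cross-section.
Rod cross-section A_rod = π/4 × (3.42 in)² = 9.186 in^2
F = P × A_rod

F ≈ 15000 lbf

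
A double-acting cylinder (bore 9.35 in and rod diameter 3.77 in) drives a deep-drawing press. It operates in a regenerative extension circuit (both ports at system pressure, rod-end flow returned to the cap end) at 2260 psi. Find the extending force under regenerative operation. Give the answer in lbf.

F ≈ 25200 lbf

With equal pressure on both faces, forces on the annular region cancel; the net push is pressure × rod cross-section.
Rod cross-section A_rod = π/4 × (3.77 in)² = 11.16 in^2
F = P × A_rod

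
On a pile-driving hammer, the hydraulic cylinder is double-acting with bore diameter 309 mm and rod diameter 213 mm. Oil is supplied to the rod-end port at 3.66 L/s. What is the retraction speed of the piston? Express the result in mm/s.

Rod-side annular area A_ann = π/4 × (309² − 213²) = 39360 mm^2
Flow into the rod-end port fills the annular volume.
v = Q / A

v ≈ 93.0 mm/s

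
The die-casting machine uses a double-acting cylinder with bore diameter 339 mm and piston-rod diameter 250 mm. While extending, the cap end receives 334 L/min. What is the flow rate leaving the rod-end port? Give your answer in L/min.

Q_out ≈ 152 L/min

Cap-side area A_cap = π/4 × (339 mm)² = 90260 mm^2
Rod-side annular area A_ann = π/4 × (339² − 250²) = 41170 mm^2
Piston speed v = Q_in/A_cap; rod-end outflow Q_out = v × A_ann = Q_in × A_ann/A_cap.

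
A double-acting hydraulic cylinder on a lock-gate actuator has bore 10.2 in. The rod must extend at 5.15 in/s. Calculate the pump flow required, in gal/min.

Cap-side area A_cap = π/4 × (10.2 in)² = 81.71 in^2
Q = A × v

Q ≈ 109 gal/min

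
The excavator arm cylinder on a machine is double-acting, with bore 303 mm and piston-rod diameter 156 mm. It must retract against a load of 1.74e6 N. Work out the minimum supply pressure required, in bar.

P ≈ 328 bar

Rod-side annular area A_ann = π/4 × (303² − 156²) = 52990 mm^2
Retraction: pressure acts on the annular area.
P = F / A = 1.74e6 N / A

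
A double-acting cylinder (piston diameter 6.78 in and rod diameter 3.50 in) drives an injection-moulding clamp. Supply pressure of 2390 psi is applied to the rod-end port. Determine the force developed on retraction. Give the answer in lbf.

Rod-side annular area A_ann = π/4 × (6.78² − 3.50²) = 26.48 in^2
On retraction the pressure acts on the annular area (bore minus rod).
F = P × A_ann

F ≈ 63300 lbf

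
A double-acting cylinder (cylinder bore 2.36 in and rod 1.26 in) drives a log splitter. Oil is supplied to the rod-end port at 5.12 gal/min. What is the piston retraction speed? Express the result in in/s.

Rod-side annular area A_ann = π/4 × (2.36² − 1.26²) = 3.127 in^2
Flow into the rod-end port fills the annular volume.
v = Q / A

v ≈ 6.30 in/s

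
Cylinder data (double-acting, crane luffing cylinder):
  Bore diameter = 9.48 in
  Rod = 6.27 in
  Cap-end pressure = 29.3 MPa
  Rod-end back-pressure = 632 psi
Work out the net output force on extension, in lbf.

Cap-side area A_cap = π/4 × (9.48 in)² = 70.58 in^2
Rod-side annular area A_ann = π/4 × (9.48² − 6.27²) = 39.71 in^2
Net thrust = P_cap·A_cap − P_rod·A_ann = 3.000e5 lbf − 25100 lbf

F ≈ 2.75e5 lbf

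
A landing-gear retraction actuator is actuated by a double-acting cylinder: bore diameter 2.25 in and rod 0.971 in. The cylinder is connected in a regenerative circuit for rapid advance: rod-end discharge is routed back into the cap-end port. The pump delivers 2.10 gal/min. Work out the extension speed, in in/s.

In regeneration the rod-end outflow joins the pump flow into the cap end, so the net volume the pump must supply per unit advance equals the rod cross-section area.
Rod cross-section A_rod = π/4 × (0.971 in)² = 0.7405 in^2
v = Q_pump / A_rod

v ≈ 10.9 in/s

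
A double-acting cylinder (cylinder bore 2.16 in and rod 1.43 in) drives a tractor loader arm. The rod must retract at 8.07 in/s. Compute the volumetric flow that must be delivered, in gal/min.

Rod-side annular area A_ann = π/4 × (2.16² − 1.43²) = 2.058 in^2
Q = A × v

Q ≈ 4.31 gal/min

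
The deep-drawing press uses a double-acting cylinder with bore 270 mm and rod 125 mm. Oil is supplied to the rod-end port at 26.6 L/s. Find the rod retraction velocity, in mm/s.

v ≈ 591 mm/s

Rod-side annular area A_ann = π/4 × (270² − 125²) = 44980 mm^2
Flow into the rod-end port fills the annular volume.
v = Q / A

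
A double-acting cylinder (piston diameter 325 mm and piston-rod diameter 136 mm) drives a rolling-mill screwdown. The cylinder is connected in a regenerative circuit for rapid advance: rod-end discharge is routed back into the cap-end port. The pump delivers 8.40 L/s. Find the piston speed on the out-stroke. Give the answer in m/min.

In regeneration the rod-end outflow joins the pump flow into the cap end, so the net volume the pump must supply per unit advance equals the rod cross-section area.
Rod cross-section A_rod = π/4 × (136 mm)² = 14530 mm^2
v = Q_pump / A_rod

v ≈ 34.7 m/min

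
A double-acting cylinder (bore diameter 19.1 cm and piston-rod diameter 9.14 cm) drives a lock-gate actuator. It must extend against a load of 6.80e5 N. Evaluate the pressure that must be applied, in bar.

P ≈ 237 bar

Cap-side area A_cap = π/4 × (19.1 cm)² = 286.5 cm^2
P = F / A = 6.80e5 N / A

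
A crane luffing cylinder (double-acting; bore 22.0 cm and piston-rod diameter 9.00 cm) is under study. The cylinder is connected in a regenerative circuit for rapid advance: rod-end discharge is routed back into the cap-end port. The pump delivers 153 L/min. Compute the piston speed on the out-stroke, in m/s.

v ≈ 0.401 m/s

In regeneration the rod-end outflow joins the pump flow into the cap end, so the net volume the pump must supply per unit advance equals the rod cross-section area.
Rod cross-section A_rod = π/4 × (9.00 cm)² = 63.62 cm^2
v = Q_pump / A_rod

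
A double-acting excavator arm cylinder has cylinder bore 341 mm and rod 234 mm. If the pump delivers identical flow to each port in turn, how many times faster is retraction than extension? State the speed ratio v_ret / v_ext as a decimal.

v_ret/v_ext ≈ 1.89

Cap-side area A_cap = π/4 × (341 mm)² = 91330 mm^2
Rod-side annular area A_ann = π/4 × (341² − 234²) = 48320 mm^2
For equal Q, v ∝ 1/A, so v_ret/v_ext = A_cap/A_ann.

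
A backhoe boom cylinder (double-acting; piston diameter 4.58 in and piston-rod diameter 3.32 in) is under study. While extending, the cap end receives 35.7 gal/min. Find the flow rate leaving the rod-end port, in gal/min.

Q_out ≈ 16.9 gal/min

Cap-side area A_cap = π/4 × (4.58 in)² = 16.47 in^2
Rod-side annular area A_ann = π/4 × (4.58² − 3.32²) = 7.818 in^2
Piston speed v = Q_in/A_cap; rod-end outflow Q_out = v × A_ann = Q_in × A_ann/A_cap.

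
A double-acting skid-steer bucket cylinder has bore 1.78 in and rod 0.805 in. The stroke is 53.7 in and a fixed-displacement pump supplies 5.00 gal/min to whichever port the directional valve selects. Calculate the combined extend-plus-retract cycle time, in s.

t ≈ 12.5 s

Cap-side area A_cap = π/4 × (1.78 in)² = 2.488 in^2
Rod-side annular area A_ann = π/4 × (1.78² − 0.805²) = 1.979 in^2
t_ext = A_cap·L/Q = 6.942 s
t_ret = A_ann·L/Q = 5.522 s
t_cycle = t_ext + t_ret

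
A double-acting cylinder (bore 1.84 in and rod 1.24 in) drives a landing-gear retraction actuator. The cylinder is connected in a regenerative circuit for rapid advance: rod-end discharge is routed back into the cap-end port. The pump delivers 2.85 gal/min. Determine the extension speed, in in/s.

v ≈ 9.09 in/s

In regeneration the rod-end outflow joins the pump flow into the cap end, so the net volume the pump must supply per unit advance equals the rod cross-section area.
Rod cross-section A_rod = π/4 × (1.24 in)² = 1.208 in^2
v = Q_pump / A_rod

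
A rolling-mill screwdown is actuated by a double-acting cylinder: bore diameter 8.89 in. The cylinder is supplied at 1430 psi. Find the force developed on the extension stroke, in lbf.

F ≈ 88800 lbf

Cap-side area A_cap = π/4 × (8.89 in)² = 62.07 in^2
F = P × A_cap = 1430 psi × A_cap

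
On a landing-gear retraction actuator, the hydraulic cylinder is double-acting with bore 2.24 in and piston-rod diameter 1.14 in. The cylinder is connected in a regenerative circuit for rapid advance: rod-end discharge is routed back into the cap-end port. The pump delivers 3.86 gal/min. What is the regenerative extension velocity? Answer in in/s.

v ≈ 14.6 in/s

In regeneration the rod-end outflow joins the pump flow into the cap end, so the net volume the pump must supply per unit advance equals the rod cross-section area.
Rod cross-section A_rod = π/4 × (1.14 in)² = 1.021 in^2
v = Q_pump / A_rod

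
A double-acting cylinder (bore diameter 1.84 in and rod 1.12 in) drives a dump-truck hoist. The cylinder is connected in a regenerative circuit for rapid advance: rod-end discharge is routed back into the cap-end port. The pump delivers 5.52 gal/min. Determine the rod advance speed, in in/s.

v ≈ 21.6 in/s

In regeneration the rod-end outflow joins the pump flow into the cap end, so the net volume the pump must supply per unit advance equals the rod cross-section area.
Rod cross-section A_rod = π/4 × (1.12 in)² = 0.9852 in^2
v = Q_pump / A_rod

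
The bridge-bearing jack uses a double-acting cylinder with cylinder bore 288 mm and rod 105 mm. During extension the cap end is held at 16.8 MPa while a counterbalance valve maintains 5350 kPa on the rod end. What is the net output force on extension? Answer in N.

Cap-side area A_cap = π/4 × (288 mm)² = 65140 mm^2
Rod-side annular area A_ann = π/4 × (288² − 105²) = 56490 mm^2
Net thrust = P_cap·A_cap − P_rod·A_ann = 1.094e6 N − 3.022e5 N

F ≈ 7.92e5 N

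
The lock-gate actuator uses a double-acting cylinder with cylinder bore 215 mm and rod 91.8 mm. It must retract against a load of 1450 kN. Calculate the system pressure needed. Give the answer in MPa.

Rod-side annular area A_ann = π/4 × (215² − 91.8²) = 29690 mm^2
Retraction: pressure acts on the annular area.
P = F / A = 1450 kN / A

P ≈ 48.8 MPa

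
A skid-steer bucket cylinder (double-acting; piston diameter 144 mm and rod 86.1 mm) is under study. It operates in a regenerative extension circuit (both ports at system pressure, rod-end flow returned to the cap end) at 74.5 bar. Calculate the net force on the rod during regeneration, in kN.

With equal pressure on both faces, forces on the annular region cancel; the net push is pressure × rod cross-section.
Rod cross-section A_rod = π/4 × (86.1 mm)² = 5822 mm^2
F = P × A_rod

F ≈ 43.4 kN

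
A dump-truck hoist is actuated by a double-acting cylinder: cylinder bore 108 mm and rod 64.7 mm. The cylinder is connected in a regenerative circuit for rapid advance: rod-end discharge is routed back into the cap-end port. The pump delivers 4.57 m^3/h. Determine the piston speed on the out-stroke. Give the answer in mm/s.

In regeneration the rod-end outflow joins the pump flow into the cap end, so the net volume the pump must supply per unit advance equals the rod cross-section area.
Rod cross-section A_rod = π/4 × (64.7 mm)² = 3288 mm^2
v = Q_pump / A_rod

v ≈ 386 mm/s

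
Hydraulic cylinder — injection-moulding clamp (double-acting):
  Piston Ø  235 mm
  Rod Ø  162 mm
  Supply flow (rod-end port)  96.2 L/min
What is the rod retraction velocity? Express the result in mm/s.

Rod-side annular area A_ann = π/4 × (235² − 162²) = 22760 mm^2
Flow into the rod-end port fills the annular volume.
v = Q / A

v ≈ 70.4 mm/s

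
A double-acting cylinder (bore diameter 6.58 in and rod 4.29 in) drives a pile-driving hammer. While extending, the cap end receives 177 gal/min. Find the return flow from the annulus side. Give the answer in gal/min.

Q_out ≈ 102 gal/min

Cap-side area A_cap = π/4 × (6.58 in)² = 34.00 in^2
Rod-side annular area A_ann = π/4 × (6.58² − 4.29²) = 19.55 in^2
Piston speed v = Q_in/A_cap; rod-end outflow Q_out = v × A_ann = Q_in × A_ann/A_cap.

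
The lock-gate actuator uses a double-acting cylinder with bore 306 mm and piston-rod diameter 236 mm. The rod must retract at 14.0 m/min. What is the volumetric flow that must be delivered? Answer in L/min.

Rod-side annular area A_ann = π/4 × (306² − 236²) = 29800 mm^2
Q = A × v

Q ≈ 417 L/min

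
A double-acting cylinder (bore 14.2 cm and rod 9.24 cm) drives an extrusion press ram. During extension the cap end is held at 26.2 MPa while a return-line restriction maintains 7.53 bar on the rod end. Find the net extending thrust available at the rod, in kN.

F ≈ 408 kN

Cap-side area A_cap = π/4 × (14.2 cm)² = 158.4 cm^2
Rod-side annular area A_ann = π/4 × (14.2² − 9.24²) = 91.31 cm^2
Net thrust = P_cap·A_cap − P_rod·A_ann = 414.9 kN − 6.876 kN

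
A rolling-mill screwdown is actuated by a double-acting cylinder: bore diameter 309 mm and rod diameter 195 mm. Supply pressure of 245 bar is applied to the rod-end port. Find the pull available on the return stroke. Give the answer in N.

Rod-side annular area A_ann = π/4 × (309² − 195²) = 45130 mm^2
On retraction the pressure acts on the annular area (bore minus rod).
F = P × A_ann

F ≈ 1.11e6 N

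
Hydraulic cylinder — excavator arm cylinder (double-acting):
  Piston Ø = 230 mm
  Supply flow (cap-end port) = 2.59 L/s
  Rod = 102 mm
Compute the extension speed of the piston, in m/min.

v ≈ 3.74 m/min

Cap-side area A_cap = π/4 × (230 mm)² = 41550 mm^2
v = Q / A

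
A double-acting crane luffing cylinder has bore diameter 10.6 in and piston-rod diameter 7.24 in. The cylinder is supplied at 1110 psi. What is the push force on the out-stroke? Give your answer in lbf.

F ≈ 98000 lbf

Cap-side area A_cap = π/4 × (10.6 in)² = 88.25 in^2
F = P × A_cap = 1110 psi × A_cap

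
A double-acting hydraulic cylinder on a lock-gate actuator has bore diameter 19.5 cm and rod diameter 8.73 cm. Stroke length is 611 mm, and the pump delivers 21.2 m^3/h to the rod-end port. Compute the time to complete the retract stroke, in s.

t ≈ 2.48 s

Rod-side annular area A_ann = π/4 × (19.5² − 8.73²) = 238.8 cm^2
Swept volume V = A × L; t = V / Q = A·L / Q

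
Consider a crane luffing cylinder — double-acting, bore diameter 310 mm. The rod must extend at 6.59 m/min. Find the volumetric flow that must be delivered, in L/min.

Q ≈ 497 L/min

Cap-side area A_cap = π/4 × (310 mm)² = 75480 mm^2
Q = A × v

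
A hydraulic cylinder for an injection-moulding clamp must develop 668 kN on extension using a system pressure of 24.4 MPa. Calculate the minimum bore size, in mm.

D ≈ 187 mm

Extension force acts on the full piston face: F = P × (π/4)D².
D = √(4F / (πP)) = √(4 × 668 kN / (π × 24.4 MPa))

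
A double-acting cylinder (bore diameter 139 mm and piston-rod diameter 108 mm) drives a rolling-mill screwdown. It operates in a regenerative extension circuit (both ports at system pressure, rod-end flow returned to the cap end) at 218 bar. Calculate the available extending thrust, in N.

With equal pressure on both faces, forces on the annular region cancel; the net push is pressure × rod cross-section.
Rod cross-section A_rod = π/4 × (108 mm)² = 9161 mm^2
F = P × A_rod

F ≈ 2.00e5 N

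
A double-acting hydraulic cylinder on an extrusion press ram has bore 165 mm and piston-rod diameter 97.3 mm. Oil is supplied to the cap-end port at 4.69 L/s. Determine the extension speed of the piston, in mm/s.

v ≈ 219 mm/s

Cap-side area A_cap = π/4 × (165 mm)² = 21380 mm^2
v = Q / A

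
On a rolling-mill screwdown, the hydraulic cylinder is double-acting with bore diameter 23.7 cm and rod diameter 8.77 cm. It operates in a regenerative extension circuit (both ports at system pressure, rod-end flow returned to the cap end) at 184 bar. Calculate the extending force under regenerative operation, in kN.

With equal pressure on both faces, forces on the annular region cancel; the net push is pressure × rod cross-section.
Rod cross-section A_rod = π/4 × (8.77 cm)² = 60.41 cm^2
F = P × A_rod

F ≈ 111 kN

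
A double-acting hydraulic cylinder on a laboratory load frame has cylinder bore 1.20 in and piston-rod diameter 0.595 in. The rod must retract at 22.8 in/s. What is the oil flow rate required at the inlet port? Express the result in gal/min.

Rod-side annular area A_ann = π/4 × (1.20² − 0.595²) = 0.8529 in^2
Q = A × v

Q ≈ 5.05 gal/min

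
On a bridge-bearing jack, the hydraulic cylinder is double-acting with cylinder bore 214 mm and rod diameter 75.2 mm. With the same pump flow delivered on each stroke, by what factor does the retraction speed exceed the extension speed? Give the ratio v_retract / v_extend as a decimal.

Cap-side area A_cap = π/4 × (214 mm)² = 35970 mm^2
Rod-side annular area A_ann = π/4 × (214² − 75.2²) = 31530 mm^2
For equal Q, v ∝ 1/A, so v_ret/v_ext = A_cap/A_ann.

v_ret/v_ext ≈ 1.14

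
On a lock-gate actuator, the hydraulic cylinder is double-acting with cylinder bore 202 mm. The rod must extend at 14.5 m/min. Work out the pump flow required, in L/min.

Q ≈ 465 L/min

Cap-side area A_cap = π/4 × (202 mm)² = 32050 mm^2
Q = A × v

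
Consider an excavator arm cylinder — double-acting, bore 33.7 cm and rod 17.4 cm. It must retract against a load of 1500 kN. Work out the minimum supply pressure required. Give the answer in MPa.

Rod-side annular area A_ann = π/4 × (33.7² − 17.4²) = 654.2 cm^2
Retraction: pressure acts on the annular area.
P = F / A = 1500 kN / A

P ≈ 22.9 MPa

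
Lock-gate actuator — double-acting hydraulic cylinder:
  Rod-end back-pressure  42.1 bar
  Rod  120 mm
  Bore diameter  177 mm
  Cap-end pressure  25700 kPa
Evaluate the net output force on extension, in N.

F ≈ 5.76e5 N

Cap-side area A_cap = π/4 × (177 mm)² = 24610 mm^2
Rod-side annular area A_ann = π/4 × (177² − 120²) = 13300 mm^2
Net thrust = P_cap·A_cap − P_rod·A_ann = 6.324e5 N − 55980 N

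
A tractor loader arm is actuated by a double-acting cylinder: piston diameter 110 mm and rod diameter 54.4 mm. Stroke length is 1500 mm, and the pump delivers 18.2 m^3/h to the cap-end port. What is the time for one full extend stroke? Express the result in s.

Cap-side area A_cap = π/4 × (110 mm)² = 9503 mm^2
Swept volume V = A × L; t = V / Q = A·L / Q

t ≈ 2.82 s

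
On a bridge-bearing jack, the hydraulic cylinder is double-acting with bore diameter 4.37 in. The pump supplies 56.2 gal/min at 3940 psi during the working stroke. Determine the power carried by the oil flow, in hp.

W ≈ 129 hp

Hydraulic power = P × Q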